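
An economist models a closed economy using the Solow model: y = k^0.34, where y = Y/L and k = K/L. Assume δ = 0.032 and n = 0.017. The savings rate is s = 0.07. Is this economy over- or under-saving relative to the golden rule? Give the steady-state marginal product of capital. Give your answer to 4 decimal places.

under-saving; MPK ≈ 0.2380

The effective depreciation rate is n + δ = 0.017 + 0.032 = 0.049.
Steady-state k*: s·k^0.34 = 0.049·k gives k* = (0.07/0.049)^(1/0.66) ≈ 1.7167.
MPK = 0.34·1.7167^(-0.66) ≈ 0.2380.
MPK > n+δ = 0.049, so the economy is dynamically efficient (under-saving).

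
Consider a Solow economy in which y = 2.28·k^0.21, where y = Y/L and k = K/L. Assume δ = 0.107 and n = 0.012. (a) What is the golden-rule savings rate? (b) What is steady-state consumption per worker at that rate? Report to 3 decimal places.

(a) s_gold = 0.210; (b) c_gold ≈ 2.608

n + δ = 0.012 + 0.107 = 0.119.
For Cobb-Douglas, s_gold equals capital's share: s_gold = 0.21.
Golden rule sets MPK = n+δ: 0.21·2.28·k^(0.21−1) = 0.119, so k_gold = (0.21·2.28/0.119)^(1/0.79) ≈ 5.8254.
y_gold = 2.28·5.8254^0.21 ≈ 3.3011; c_gold = (1−0.21)·y_gold ≈ 2.6078.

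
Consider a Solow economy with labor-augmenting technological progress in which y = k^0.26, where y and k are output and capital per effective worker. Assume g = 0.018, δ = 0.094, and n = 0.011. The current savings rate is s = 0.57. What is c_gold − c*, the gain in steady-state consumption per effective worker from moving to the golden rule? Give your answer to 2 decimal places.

Capital per effective worker breaks even when investment replaces (n + g + δ)·k; here n + g + δ = 0.123.
Current steady state (s = 0.57): k* = (0.57/0.123)^(1/0.74) ≈ 7.9425, y* = 7.9425^0.26 ≈ 1.7139, c* = (1−0.57)·1.7139 ≈ 0.7370.
Golden rule sets MPK = n+g+δ: 0.26·k^(0.26−1) = 0.123, so k_gold = (0.26/0.123)^(1/0.74) ≈ 2.7497.
y_gold = 2.7497^0.26 ≈ 1.3008, c_gold = y_gold − 0.123·k_gold ≈ 0.9626.
Gain: Δc = 0.9626 − 0.7370 ≈ 0.2256.

Δc ≈ 0.23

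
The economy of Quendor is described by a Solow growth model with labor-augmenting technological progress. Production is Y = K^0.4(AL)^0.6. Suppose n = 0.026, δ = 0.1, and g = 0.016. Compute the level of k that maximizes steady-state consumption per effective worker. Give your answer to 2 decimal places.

k_gold ≈ 5.62

The effective depreciation rate is n + g + δ = 0.026 + 0.016 + 0.1 = 0.142.
Setting f'(k) = n+g+δ gives 0.4·k^(0.4−1) = 0.142, hence k_gold = (0.4/0.142)^(1/0.6) ≈ 5.6185.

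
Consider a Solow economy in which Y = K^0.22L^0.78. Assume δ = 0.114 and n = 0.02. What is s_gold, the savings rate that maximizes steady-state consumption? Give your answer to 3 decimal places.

Capital per worker breaks even when investment replaces (n + δ)·k; here n + δ = 0.134.
At the golden rule MPK = n+δ, and in any Cobb-Douglas steady state s = (n+δ)·k/y = MPK·k/y = capital's share 0.22.

s_gold = 0.220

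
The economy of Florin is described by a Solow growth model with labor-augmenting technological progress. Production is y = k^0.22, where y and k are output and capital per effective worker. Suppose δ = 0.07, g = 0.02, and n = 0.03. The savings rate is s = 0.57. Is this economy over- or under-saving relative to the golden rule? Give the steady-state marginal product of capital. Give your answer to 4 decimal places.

over-saving; MPK ≈ 0.0463

The effective depreciation rate is n + g + δ = 0.03 + 0.02 + 0.07 = 0.12.
Steady-state k*: s·k^0.22 = 0.12·k gives k* = (0.57/0.12)^(1/0.78) ≈ 7.3715.
MPK = 0.22·7.3715^(-0.78) ≈ 0.0463.
MPK < n+g+δ = 0.12, so the economy is dynamically inefficient (over-saving).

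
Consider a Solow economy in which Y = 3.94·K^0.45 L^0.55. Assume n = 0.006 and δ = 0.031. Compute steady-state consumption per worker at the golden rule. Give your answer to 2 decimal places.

Capital per worker breaks even when investment replaces (n + δ)·k; here n + δ = 0.037.
Golden rule sets MPK = n+δ: 0.45·3.94·k^(0.45−1) = 0.037, so k_gold = (0.45·3.94/0.037)^(1/0.55) ≈ 1136.2327.
y_gold = 3.94·1136.2327^0.45 ≈ 93.4236.
c_gold = y_gold − (n+δ)·k_gold = 93.4236 − 0.037·1136.2327 ≈ 51.3830.

c_gold ≈ 51.38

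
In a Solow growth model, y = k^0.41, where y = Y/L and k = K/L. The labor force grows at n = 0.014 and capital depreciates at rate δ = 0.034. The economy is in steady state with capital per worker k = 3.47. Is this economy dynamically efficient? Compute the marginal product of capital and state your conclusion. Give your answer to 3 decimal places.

Capital per worker breaks even when investment replaces (n + δ)·k; here n + δ = 0.048.
MPK = 0.41·k^(0.41−1) = 0.41·3.47^(-0.59) ≈ 0.1968.
MPK > 0.048, so the economy is dynamically efficient (under-saving).

dynamically efficient; MPK ≈ 0.197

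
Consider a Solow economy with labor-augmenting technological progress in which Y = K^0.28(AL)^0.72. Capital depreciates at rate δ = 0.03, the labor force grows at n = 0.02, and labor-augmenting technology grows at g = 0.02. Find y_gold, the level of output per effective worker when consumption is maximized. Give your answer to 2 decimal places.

y_gold ≈ 1.71

The effective depreciation rate is n + g + δ = 0.02 + 0.02 + 0.03 = 0.07.
Maximizing c = f(k) − (n+g+δ)·k gives f'(k) = n+g+δ, i.e. 0.28·k^(0.28−1) = 0.07, so k_gold = (0.28/0.07)^(1/0.72) ≈ 6.8580.
Output: y_gold = k_gold^0.28 = 6.8580^0.28 ≈ 1.7145.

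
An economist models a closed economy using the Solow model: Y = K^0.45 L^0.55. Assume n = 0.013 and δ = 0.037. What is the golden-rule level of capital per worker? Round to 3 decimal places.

The effective depreciation rate is n + δ = 0.013 + 0.037 = 0.05.
At the golden rule the marginal product of capital equals n+δ: 0.45·k^(0.45−1) = 0.05. Solving, k_gold = (0.45/0.05)^(1/0.55) ≈ 54.3233.

k_gold ≈ 54.323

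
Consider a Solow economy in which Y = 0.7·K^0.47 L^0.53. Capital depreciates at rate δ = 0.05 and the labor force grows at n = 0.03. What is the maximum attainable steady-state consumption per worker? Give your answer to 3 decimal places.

c_gold ≈ 1.300

Break-even investment rate: n + δ = 0.03 + 0.05 = 0.08.
Golden rule sets MPK = n+δ: 0.47·0.7·k^(0.47−1) = 0.08, so k_gold = (0.47·0.7/0.08)^(1/0.53) ≈ 14.4109.
y_gold = 0.7·14.4109^0.47 ≈ 2.4529.
c_gold = y_gold − (n+δ)·k_gold = 2.4529 − 0.08·14.4109 ≈ 1.3000.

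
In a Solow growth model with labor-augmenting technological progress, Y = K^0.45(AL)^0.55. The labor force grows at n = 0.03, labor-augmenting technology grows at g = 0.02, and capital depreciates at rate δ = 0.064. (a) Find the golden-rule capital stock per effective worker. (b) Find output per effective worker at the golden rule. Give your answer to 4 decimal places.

(a) k_gold ≈ 12.1394; (b) y_gold ≈ 3.0753

The effective depreciation rate is n + g + δ = 0.03 + 0.02 + 0.064 = 0.114.
Golden rule sets MPK = n+g+δ: 0.45·k^(0.45−1) = 0.114, so k_gold = (0.45/0.114)^(1/0.55) ≈ 12.1394.
y_gold = 12.1394^0.45 ≈ 3.0753.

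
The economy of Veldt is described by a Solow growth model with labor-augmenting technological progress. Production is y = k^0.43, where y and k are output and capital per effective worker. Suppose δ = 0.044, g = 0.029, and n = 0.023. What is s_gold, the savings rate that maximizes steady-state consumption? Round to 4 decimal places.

n + g + δ = 0.023 + 0.029 + 0.044 = 0.096.
At the golden rule MPK = n+g+δ, and in any Cobb-Douglas steady state s = (n+g+δ)·k/y = MPK·k/y = capital's share 0.43.

s_gold = 0.4300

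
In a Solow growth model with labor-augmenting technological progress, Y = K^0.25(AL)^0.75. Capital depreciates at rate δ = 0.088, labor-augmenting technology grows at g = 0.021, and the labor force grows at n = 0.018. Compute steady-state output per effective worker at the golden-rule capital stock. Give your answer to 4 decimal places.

n + g + δ = 0.018 + 0.021 + 0.088 = 0.127.
Setting f'(k) = n+g+δ gives 0.25·k^(0.25−1) = 0.127, hence k_gold = (0.25/0.127)^(1/0.75) ≈ 2.4671.
Output: y_gold = k_gold^0.25 = 2.4671^0.25 ≈ 1.2533.

y_gold ≈ 1.2533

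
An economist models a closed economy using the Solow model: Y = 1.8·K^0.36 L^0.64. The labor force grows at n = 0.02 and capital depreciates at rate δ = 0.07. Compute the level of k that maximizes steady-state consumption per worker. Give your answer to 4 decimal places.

Capital per worker breaks even when investment replaces (n + δ)·k; here n + δ = 0.09.
At the golden rule the marginal product of capital equals n+δ: 0.36·1.8·k^(0.36−1) = 0.09. Solving, k_gold = (0.36·1.8/0.09)^(1/0.64) ≈ 21.8566.

k_gold ≈ 21.8566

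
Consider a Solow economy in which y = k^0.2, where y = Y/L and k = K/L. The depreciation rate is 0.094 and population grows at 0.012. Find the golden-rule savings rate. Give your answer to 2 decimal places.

s_gold = 0.20

The effective depreciation rate is n + δ = 0.012 + 0.094 = 0.106.
At the golden rule MPK = n+δ, and in any Cobb-Douglas steady state s = (n+δ)·k/y = MPK·k/y = capital's share 0.2.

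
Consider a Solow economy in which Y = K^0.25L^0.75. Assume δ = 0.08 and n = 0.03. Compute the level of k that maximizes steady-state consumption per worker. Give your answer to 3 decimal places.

The effective depreciation rate is n + δ = 0.03 + 0.08 = 0.11.
Maximizing c = f(k) − (n+δ)·k gives f'(k) = n+δ, i.e. 0.25·k^(0.25−1) = 0.11, so k_gold = (0.25/0.11)^(1/0.75) ≈ 2.9881.

k_gold ≈ 2.988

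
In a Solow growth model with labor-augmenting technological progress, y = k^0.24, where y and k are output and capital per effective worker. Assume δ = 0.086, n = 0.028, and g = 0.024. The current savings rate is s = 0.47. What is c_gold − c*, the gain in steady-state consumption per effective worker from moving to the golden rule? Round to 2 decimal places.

Break-even investment rate: n + g + δ = 0.028 + 0.024 + 0.086 = 0.138.
Current steady state (s = 0.47): k* = (0.47/0.138)^(1/0.76) ≈ 5.0152, y* = 5.0152^0.24 ≈ 1.4725, c* = (1−0.47)·1.4725 ≈ 0.7804.
Setting f'(k) = n+g+δ gives 0.24·k^(0.24−1) = 0.138, hence k_gold = (0.24/0.138)^(1/0.76) ≈ 2.0712.
y_gold = 2.0712^0.24 ≈ 1.1910, c_gold = y_gold − 0.138·k_gold ≈ 0.9051.
Gain: Δc = 0.9051 − 0.7804 ≈ 0.1247.

Δc ≈ 0.12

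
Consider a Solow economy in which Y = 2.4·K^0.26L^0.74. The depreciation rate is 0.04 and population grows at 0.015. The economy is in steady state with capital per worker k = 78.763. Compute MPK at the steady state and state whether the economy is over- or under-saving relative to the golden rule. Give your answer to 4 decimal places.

Break-even investment rate: n + δ = 0.015 + 0.04 = 0.055.
MPK = 0.26·2.4·k^(0.26−1) = 0.26·2.4·78.763^(-0.74) ≈ 0.0247.
MPK < 0.055, so the economy is dynamically inefficient (over-saving).

over-saving; MPK ≈ 0.0247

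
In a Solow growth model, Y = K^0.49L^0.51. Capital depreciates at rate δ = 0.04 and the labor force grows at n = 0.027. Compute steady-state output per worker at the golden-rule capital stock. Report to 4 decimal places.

Capital per worker breaks even when investment replaces (n + δ)·k; here n + δ = 0.067.
Maximizing c = f(k) − (n+δ)·k gives f'(k) = n+δ, i.e. 0.49·k^(0.49−1) = 0.067, so k_gold = (0.49/0.067)^(1/0.51) ≈ 49.4715.
Output: y_gold = k_gold^0.49 = 49.4715^0.49 ≈ 6.7645.

y_gold ≈ 6.7645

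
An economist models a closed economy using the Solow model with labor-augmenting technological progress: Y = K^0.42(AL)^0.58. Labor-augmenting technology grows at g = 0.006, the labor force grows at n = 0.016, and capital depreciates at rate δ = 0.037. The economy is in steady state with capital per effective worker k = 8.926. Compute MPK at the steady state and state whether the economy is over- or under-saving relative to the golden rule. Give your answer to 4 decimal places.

Break-even investment rate: n + g + δ = 0.016 + 0.006 + 0.037 = 0.059.
MPK = 0.42·k^(0.42−1) = 0.42·8.926^(-0.58) ≈ 0.1180.
MPK > 0.059, so the economy is dynamically efficient (under-saving).

under-saving; MPK ≈ 0.1180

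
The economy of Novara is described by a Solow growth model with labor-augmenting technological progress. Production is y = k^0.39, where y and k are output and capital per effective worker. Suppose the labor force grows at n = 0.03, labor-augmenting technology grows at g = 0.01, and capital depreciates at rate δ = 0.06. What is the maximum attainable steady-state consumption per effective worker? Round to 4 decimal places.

Break-even investment rate: n + g + δ = 0.03 + 0.01 + 0.06 = 0.1.
Setting f'(k) = n+g+δ gives 0.39·k^(0.39−1) = 0.1, hence k_gold = (0.39/0.1)^(1/0.61) ≈ 9.3102.
y_gold = 9.3102^0.39 ≈ 2.3872.
c_gold = y_gold − (n+g+δ)·k_gold = 2.3872 − 0.1·9.3102 ≈ 1.4562.

c_gold ≈ 1.4562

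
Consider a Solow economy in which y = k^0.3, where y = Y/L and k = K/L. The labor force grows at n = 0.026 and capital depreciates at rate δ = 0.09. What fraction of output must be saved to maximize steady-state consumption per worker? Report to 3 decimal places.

s_gold = 0.300

The effective depreciation rate is n + δ = 0.026 + 0.09 = 0.116.
At the golden rule MPK = n+δ, and in any Cobb-Douglas steady state s = (n+δ)·k/y = MPK·k/y = capital's share 0.3.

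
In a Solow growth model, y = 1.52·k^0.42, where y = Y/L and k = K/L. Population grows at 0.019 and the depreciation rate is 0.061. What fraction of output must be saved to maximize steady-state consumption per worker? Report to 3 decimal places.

s_gold = 0.420

Break-even investment rate: n + δ = 0.019 + 0.061 = 0.08.
At the golden rule MPK = n+δ, and in any Cobb-Douglas steady state s = (n+δ)·k/y = MPK·k/y = capital's share 0.42.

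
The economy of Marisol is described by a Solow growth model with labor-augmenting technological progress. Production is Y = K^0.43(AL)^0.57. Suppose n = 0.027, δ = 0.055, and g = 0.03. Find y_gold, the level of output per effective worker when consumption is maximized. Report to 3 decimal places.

Break-even investment rate: n + g + δ = 0.027 + 0.03 + 0.055 = 0.112.
Setting f'(k) = n+g+δ gives 0.43·k^(0.43−1) = 0.112, hence k_gold = (0.43/0.112)^(1/0.57) ≈ 10.5926.
Output: y_gold = k_gold^0.43 = 10.5926^0.43 ≈ 2.7590.

y_gold ≈ 2.759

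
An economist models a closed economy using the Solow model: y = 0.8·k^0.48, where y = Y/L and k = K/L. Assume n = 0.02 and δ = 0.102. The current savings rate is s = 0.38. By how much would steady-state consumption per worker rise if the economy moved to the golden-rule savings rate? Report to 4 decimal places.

Δc ≈ 0.0467

n + δ = 0.02 + 0.102 = 0.122.
Current steady state (s = 0.38): k* = (0.38·0.8/0.122)^(1/0.52) ≈ 5.7880, y* = 0.8·5.7880^0.48 ≈ 1.8582, c* = (1−0.38)·1.8582 ≈ 1.1521.
At the golden rule the marginal product of capital equals n+δ: 0.48·0.8·k^(0.48−1) = 0.122. Solving, k_gold = (0.48·0.8/0.122)^(1/0.52) ≈ 9.0706.
y_gold = 0.8·9.0706^0.48 ≈ 2.3055, c_gold = y_gold − 0.122·k_gold ≈ 1.1988.
Gain: Δc = 1.1988 − 1.1521 ≈ 0.0467.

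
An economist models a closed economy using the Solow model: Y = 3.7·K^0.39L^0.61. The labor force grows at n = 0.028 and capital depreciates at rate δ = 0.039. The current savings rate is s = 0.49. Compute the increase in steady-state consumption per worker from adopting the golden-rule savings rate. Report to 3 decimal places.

Δc ≈ 0.523

n + δ = 0.028 + 0.039 = 0.067.
Current steady state (s = 0.49): k* = (0.49·3.7/0.067)^(1/0.61) ≈ 222.8797, y* = 3.7·222.8797^0.39 ≈ 30.4754, c* = (1−0.49)·30.4754 ≈ 15.5424.
Golden rule sets MPK = n+δ: 0.39·3.7·k^(0.39−1) = 0.067, so k_gold = (0.39·3.7/0.067)^(1/0.61) ≈ 153.3063.
y_gold = 3.7·153.3063^0.39 ≈ 26.3372, c_gold = y_gold − 0.067·k_gold ≈ 16.0657.
Gain: Δc = 16.0657 − 15.5424 ≈ 0.5233.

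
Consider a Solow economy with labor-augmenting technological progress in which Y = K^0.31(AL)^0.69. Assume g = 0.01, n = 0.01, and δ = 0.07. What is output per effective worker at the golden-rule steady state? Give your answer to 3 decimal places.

y_gold ≈ 1.743

Capital per effective worker breaks even when investment replaces (n + g + δ)·k; here n + g + δ = 0.09.
Setting f'(k) = n+g+δ gives 0.31·k^(0.31−1) = 0.09, hence k_gold = (0.31/0.09)^(1/0.69) ≈ 6.0039.
Output: y_gold = k_gold^0.31 = 6.0039^0.31 ≈ 1.7431.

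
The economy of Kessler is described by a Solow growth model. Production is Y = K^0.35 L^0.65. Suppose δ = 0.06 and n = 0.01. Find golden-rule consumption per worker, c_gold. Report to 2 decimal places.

c_gold ≈ 1.55

Capital per worker breaks even when investment replaces (n + δ)·k; here n + δ = 0.07.
Setting f'(k) = n+δ gives 0.35·k^(0.35−1) = 0.07, hence k_gold = (0.35/0.07)^(1/0.65) ≈ 11.8943.
y_gold = 11.8943^0.35 ≈ 2.3789.
c_gold = y_gold − (n+δ)·k_gold = 2.3789 − 0.07·11.8943 ≈ 1.5463.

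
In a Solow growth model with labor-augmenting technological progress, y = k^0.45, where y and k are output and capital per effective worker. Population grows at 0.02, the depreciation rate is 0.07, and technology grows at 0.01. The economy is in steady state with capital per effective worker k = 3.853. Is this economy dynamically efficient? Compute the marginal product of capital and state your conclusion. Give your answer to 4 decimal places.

dynamically efficient; MPK ≈ 0.2143

n + g + δ = 0.02 + 0.01 + 0.07 = 0.1.
MPK = 0.45·k^(0.45−1) = 0.45·3.853^(-0.55) ≈ 0.2143.
MPK > 0.1, so the economy is dynamically efficient (under-saving).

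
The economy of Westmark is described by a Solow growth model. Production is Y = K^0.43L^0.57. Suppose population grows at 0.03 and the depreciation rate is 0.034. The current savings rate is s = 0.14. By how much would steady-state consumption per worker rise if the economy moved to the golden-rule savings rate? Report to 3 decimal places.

n + δ = 0.03 + 0.034 = 0.064.
Current steady state (s = 0.14): k* = (0.14/0.064)^(1/0.57) ≈ 3.9482, y* = 3.9482^0.43 ≈ 1.8049, c* = (1−0.14)·1.8049 ≈ 1.5522.
At the golden rule the marginal product of capital equals n+δ: 0.43·k^(0.43−1) = 0.064. Solving, k_gold = (0.43/0.064)^(1/0.57) ≈ 28.2737.
y_gold = 28.2737^0.43 ≈ 4.2082, c_gold = y_gold − 0.064·k_gold ≈ 2.3987.
Gain: Δc = 2.3987 − 1.5522 ≈ 0.8465.

Δc ≈ 0.846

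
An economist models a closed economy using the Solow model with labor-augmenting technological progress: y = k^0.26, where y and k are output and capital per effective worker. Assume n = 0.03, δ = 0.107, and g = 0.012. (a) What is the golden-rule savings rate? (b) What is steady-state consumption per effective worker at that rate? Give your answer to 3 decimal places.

(a) s_gold = 0.260; (b) c_gold ≈ 0.900

The effective depreciation rate is n + g + δ = 0.03 + 0.012 + 0.107 = 0.149.
For Cobb-Douglas, s_gold equals capital's share: s_gold = 0.26.
At the golden rule the marginal product of capital equals n+g+δ: 0.26·k^(0.26−1) = 0.149. Solving, k_gold = (0.26/0.149)^(1/0.74) ≈ 2.1220.
y_gold = 2.1220^0.26 ≈ 1.2161; c_gold = (1−0.26)·y_gold ≈ 0.8999.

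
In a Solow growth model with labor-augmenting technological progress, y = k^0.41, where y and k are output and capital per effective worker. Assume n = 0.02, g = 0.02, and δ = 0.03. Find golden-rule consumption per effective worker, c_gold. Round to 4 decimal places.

Capital per effective worker breaks even when investment replaces (n + g + δ)·k; here n + g + δ = 0.07.
At the golden rule the marginal product of capital equals n+g+δ: 0.41·k^(0.41−1) = 0.07. Solving, k_gold = (0.41/0.07)^(1/0.59) ≈ 20.0061.
y_gold = 20.0061^0.41 ≈ 3.4157.
c_gold = y_gold − (n+g+δ)·k_gold = 3.4157 − 0.07·20.0061 ≈ 2.0152.

c_gold ≈ 2.0152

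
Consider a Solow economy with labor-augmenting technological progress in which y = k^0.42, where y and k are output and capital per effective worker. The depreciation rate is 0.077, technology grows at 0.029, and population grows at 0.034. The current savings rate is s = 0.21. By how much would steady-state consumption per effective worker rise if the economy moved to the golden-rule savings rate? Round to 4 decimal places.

Break-even investment rate: n + g + δ = 0.034 + 0.029 + 0.077 = 0.14.
Current steady state (s = 0.21): k* = (0.21/0.14)^(1/0.58) ≈ 2.0119, y* = 2.0119^0.42 ≈ 1.3413, c* = (1−0.21)·1.3413 ≈ 1.0596.
At the golden rule the marginal product of capital equals n+g+δ: 0.42·k^(0.42−1) = 0.14. Solving, k_gold = (0.42/0.14)^(1/0.58) ≈ 6.6470.
y_gold = 6.6470^0.42 ≈ 2.2157, c_gold = y_gold − 0.14·k_gold ≈ 1.2851.
Gain: Δc = 1.2851 − 1.0596 ≈ 0.2255.

Δc ≈ 0.2255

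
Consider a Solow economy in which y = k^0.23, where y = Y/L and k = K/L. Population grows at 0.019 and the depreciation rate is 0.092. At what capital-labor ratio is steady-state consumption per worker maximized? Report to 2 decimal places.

k_gold ≈ 2.58

The effective depreciation rate is n + δ = 0.019 + 0.092 = 0.111.
Maximizing c = f(k) − (n+δ)·k gives f'(k) = n+δ, i.e. 0.23·k^(0.23−1) = 0.111, so k_gold = (0.23/0.111)^(1/0.77) ≈ 2.5758.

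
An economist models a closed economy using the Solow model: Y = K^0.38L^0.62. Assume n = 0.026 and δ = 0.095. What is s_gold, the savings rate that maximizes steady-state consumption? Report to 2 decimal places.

Capital per worker breaks even when investment replaces (n + δ)·k; here n + δ = 0.121.
At the golden rule MPK = n+δ, and in any Cobb-Douglas steady state s = (n+δ)·k/y = MPK·k/y = capital's share 0.38.

s_gold = 0.38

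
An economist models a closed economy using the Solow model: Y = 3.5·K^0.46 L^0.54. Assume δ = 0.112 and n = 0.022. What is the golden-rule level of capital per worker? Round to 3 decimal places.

n + δ = 0.022 + 0.112 = 0.134.
Maximizing c = f(k) − (n+δ)·k gives f'(k) = n+δ, i.e. 0.46·3.5·k^(0.46−1) = 0.134, so k_gold = (0.46·3.5/0.134)^(1/0.54) ≈ 99.8811.

k_gold ≈ 99.881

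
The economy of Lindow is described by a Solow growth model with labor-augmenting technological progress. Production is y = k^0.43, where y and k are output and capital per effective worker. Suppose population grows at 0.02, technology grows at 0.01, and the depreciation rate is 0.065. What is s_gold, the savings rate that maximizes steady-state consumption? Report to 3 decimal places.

n + g + δ = 0.02 + 0.01 + 0.065 = 0.095.
At the golden rule MPK = n+g+δ, and in any Cobb-Douglas steady state s = (n+g+δ)·k/y = MPK·k/y = capital's share 0.43.

s_gold = 0.430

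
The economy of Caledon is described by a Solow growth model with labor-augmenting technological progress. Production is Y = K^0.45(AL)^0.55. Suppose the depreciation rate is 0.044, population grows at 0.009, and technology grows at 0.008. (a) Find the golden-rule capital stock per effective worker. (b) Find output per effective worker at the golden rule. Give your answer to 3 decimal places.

n + g + δ = 0.009 + 0.008 + 0.044 = 0.061.
Setting f'(k) = n+g+δ gives 0.45·k^(0.45−1) = 0.061, hence k_gold = (0.45/0.061)^(1/0.55) ≈ 37.8415.
y_gold = 37.8415^0.45 ≈ 5.1296.

(a) k_gold ≈ 37.842; (b) y_gold ≈ 5.130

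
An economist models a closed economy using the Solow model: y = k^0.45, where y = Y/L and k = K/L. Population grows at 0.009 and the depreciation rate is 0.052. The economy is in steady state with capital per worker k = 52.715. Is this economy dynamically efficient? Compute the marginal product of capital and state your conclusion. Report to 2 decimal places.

Capital per worker breaks even when investment replaces (n + δ)·k; here n + δ = 0.061.
MPK = 0.45·k^(0.45−1) = 0.45·52.715^(-0.55) ≈ 0.0508.
MPK < 0.061, so the economy is dynamically inefficient (over-saving).

dynamically inefficient; MPK ≈ 0.05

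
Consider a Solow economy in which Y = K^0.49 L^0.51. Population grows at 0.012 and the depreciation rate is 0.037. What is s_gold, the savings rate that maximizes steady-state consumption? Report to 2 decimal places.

n + δ = 0.012 + 0.037 = 0.049.
At the golden rule MPK = n+δ, and in any Cobb-Douglas steady state s = (n+δ)·k/y = MPK·k/y = capital's share 0.49.

s_gold = 0.49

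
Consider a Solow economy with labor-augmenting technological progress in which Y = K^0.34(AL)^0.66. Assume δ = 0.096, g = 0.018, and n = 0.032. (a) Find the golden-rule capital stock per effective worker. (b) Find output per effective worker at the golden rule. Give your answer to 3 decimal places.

(a) k_gold ≈ 3.600; (b) y_gold ≈ 1.546

Break-even investment rate: n + g + δ = 0.032 + 0.018 + 0.096 = 0.146.
Setting f'(k) = n+g+δ gives 0.34·k^(0.34−1) = 0.146, hence k_gold = (0.34/0.146)^(1/0.66) ≈ 3.5996.
y_gold = 3.5996^0.34 ≈ 1.5457.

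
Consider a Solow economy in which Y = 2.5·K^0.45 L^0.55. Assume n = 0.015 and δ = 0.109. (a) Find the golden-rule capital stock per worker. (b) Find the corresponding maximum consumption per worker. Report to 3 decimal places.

The effective depreciation rate is n + δ = 0.015 + 0.109 = 0.124.
At the golden rule the marginal product of capital equals n+δ: 0.45·2.5·k^(0.45−1) = 0.124. Solving, k_gold = (0.45·2.5/0.124)^(1/0.55) ≈ 55.1225.
y_gold = 2.5·55.1225^0.45 ≈ 15.1893; c_gold = y_gold − 0.124·k_gold ≈ 8.3541.

(a) k_gold ≈ 55.122; (b) c_gold ≈ 8.354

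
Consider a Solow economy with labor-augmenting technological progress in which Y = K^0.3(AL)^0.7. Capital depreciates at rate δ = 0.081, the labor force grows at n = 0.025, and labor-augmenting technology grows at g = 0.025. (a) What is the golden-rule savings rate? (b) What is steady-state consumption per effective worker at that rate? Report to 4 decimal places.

(a) s_gold = 0.3000; (b) c_gold ≈ 0.9984

Capital per effective worker breaks even when investment replaces (n + g + δ)·k; here n + g + δ = 0.131.
For Cobb-Douglas, s_gold equals capital's share: s_gold = 0.3.
Maximizing c = f(k) − (n+g+δ)·k gives f'(k) = n+g+δ, i.e. 0.3·k^(0.3−1) = 0.131, so k_gold = (0.3/0.131)^(1/0.7) ≈ 3.2664.
y_gold = 3.2664^0.3 ≈ 1.4263; c_gold = (1−0.3)·y_gold ≈ 0.9984.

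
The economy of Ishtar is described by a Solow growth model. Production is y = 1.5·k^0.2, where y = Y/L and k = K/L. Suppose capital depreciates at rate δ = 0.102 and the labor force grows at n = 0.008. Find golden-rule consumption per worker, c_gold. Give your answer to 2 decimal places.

Break-even investment rate: n + δ = 0.008 + 0.102 = 0.11.
Golden rule sets MPK = n+δ: 0.2·1.5·k^(0.2−1) = 0.11, so k_gold = (0.2·1.5/0.11)^(1/0.8) ≈ 3.5048.
y_gold = 1.5·3.5048^0.2 ≈ 1.9276.
c_gold = y_gold − (n+δ)·k_gold = 1.9276 − 0.11·3.5048 ≈ 1.5421.

c_gold ≈ 1.54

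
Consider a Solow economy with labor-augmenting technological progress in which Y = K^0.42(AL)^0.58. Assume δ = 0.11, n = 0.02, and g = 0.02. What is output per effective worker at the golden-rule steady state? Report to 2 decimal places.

y_gold ≈ 2.11

n + g + δ = 0.02 + 0.02 + 0.11 = 0.15.
Setting f'(k) = n+g+δ gives 0.42·k^(0.42−1) = 0.15, hence k_gold = (0.42/0.15)^(1/0.58) ≈ 5.9015.
Output: y_gold = k_gold^0.42 = 5.9015^0.42 ≈ 2.1077.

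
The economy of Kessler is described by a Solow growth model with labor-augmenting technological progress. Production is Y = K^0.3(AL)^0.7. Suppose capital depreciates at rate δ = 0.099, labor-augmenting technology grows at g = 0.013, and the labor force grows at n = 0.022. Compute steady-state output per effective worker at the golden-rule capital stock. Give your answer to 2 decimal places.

y_gold ≈ 1.41

Capital per effective worker breaks even when investment replaces (n + g + δ)·k; here n + g + δ = 0.134.
Golden rule sets MPK = n+g+δ: 0.3·k^(0.3−1) = 0.134, so k_gold = (0.3/0.134)^(1/0.7) ≈ 3.1624.
Output: y_gold = k_gold^0.3 = 3.1624^0.3 ≈ 1.4126.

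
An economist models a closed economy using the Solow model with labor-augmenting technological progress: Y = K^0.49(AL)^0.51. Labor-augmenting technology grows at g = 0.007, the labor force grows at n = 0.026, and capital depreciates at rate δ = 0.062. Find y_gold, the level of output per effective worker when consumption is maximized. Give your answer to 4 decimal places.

y_gold ≈ 4.8365

n + g + δ = 0.026 + 0.007 + 0.062 = 0.095.
Setting f'(k) = n+g+δ gives 0.49·k^(0.49−1) = 0.095, hence k_gold = (0.49/0.095)^(1/0.51) ≈ 24.9462.
Output: y_gold = k_gold^0.49 = 24.9462^0.49 ≈ 4.8365.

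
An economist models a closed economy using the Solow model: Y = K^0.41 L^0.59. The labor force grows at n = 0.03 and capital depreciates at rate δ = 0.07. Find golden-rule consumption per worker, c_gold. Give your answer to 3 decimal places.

The effective depreciation rate is n + δ = 0.03 + 0.07 = 0.1.
Maximizing c = f(k) − (n+δ)·k gives f'(k) = n+δ, i.e. 0.41·k^(0.41−1) = 0.1, so k_gold = (0.41/0.1)^(1/0.59) ≈ 10.9299.
y_gold = 10.9299^0.41 ≈ 2.6658.
c_gold = y_gold − (n+δ)·k_gold = 2.6658 − 0.1·10.9299 ≈ 1.5728.

c_gold ≈ 1.573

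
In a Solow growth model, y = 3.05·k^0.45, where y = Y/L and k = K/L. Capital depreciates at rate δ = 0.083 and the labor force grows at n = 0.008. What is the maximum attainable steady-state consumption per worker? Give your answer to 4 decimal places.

n + δ = 0.008 + 0.083 = 0.091.
Maximizing c = f(k) − (n+δ)·k gives f'(k) = n+δ, i.e. 0.45·3.05·k^(0.45−1) = 0.091, so k_gold = (0.45·3.05/0.091)^(1/0.55) ≈ 138.8911.
y_gold = 3.05·138.8911^0.45 ≈ 28.0869.
c_gold = y_gold − (n+δ)·k_gold = 28.0869 − 0.091·138.8911 ≈ 15.4478.

c_gold ≈ 15.4478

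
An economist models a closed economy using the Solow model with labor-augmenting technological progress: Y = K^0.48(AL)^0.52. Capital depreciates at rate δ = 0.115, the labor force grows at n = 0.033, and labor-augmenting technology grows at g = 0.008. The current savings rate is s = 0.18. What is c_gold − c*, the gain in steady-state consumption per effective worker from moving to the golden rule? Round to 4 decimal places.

Δc ≈ 0.5317

n + g + δ = 0.033 + 0.008 + 0.115 = 0.156.
Current steady state (s = 0.18): k* = (0.18/0.156)^(1/0.52) ≈ 1.3168, y* = 1.3168^0.48 ≈ 1.1412, c* = (1−0.18)·1.1412 ≈ 0.9358.
Setting f'(k) = n+g+δ gives 0.48·k^(0.48−1) = 0.156, hence k_gold = (0.48/0.156)^(1/0.52) ≈ 8.6833.
y_gold = 8.6833^0.48 ≈ 2.8221, c_gold = y_gold − 0.156·k_gold ≈ 1.4675.
Gain: Δc = 1.4675 − 0.9358 ≈ 0.5317.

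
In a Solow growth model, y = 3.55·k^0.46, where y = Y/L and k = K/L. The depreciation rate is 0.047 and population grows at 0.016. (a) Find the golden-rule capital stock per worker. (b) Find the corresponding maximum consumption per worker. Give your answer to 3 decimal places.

Break-even investment rate: n + δ = 0.016 + 0.047 = 0.063.
Maximizing c = f(k) − (n+δ)·k gives f'(k) = n+δ, i.e. 0.46·3.55·k^(0.46−1) = 0.063, so k_gold = (0.46·3.55/0.063)^(1/0.54) ≈ 414.8225.
y_gold = 3.55·414.8225^0.46 ≈ 56.8126; c_gold = y_gold − 0.063·k_gold ≈ 30.6788.

(a) k_gold ≈ 414.822; (b) c_gold ≈ 30.679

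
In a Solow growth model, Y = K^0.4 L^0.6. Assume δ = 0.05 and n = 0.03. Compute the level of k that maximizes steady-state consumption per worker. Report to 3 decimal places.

k_gold ≈ 14.620

n + δ = 0.03 + 0.05 = 0.08.
Maximizing c = f(k) − (n+δ)·k gives f'(k) = n+δ, i.e. 0.4·k^(0.4−1) = 0.08, so k_gold = (0.4/0.08)^(1/0.6) ≈ 14.6201.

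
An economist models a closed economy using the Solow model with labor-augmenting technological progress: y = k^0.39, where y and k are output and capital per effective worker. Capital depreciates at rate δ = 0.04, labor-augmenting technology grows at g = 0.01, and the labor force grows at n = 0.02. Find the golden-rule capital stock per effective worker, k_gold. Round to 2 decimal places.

n + g + δ = 0.02 + 0.01 + 0.04 = 0.07.
Setting f'(k) = n+g+δ gives 0.39·k^(0.39−1) = 0.07, hence k_gold = (0.39/0.07)^(1/0.61) ≈ 16.7069.

k_gold ≈ 16.71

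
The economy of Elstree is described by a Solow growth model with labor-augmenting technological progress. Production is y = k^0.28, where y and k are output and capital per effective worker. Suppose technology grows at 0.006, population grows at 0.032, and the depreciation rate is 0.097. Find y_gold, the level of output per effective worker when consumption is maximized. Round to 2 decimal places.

y_gold ≈ 1.33

n + g + δ = 0.032 + 0.006 + 0.097 = 0.135.
Setting f'(k) = n+g+δ gives 0.28·k^(0.28−1) = 0.135, hence k_gold = (0.28/0.135)^(1/0.72) ≈ 2.7544.
Output: y_gold = k_gold^0.28 = 2.7544^0.28 ≈ 1.3280.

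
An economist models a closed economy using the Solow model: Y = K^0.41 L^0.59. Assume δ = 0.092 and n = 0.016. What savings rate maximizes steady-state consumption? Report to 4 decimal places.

s_gold = 0.4100

Capital per worker breaks even when investment replaces (n + δ)·k; here n + δ = 0.108.
At the golden rule MPK = n+δ, and in any Cobb-Douglas steady state s = (n+δ)·k/y = MPK·k/y = capital's share 0.41.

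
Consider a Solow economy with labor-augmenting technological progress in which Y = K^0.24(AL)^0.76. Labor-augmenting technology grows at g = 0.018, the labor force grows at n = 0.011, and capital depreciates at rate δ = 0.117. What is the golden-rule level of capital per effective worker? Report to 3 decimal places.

k_gold ≈ 1.923

The effective depreciation rate is n + g + δ = 0.011 + 0.018 + 0.117 = 0.146.
Maximizing c = f(k) − (n+g+δ)·k gives f'(k) = n+g+δ, i.e. 0.24·k^(0.24−1) = 0.146, so k_gold = (0.24/0.146)^(1/0.76) ≈ 1.9232.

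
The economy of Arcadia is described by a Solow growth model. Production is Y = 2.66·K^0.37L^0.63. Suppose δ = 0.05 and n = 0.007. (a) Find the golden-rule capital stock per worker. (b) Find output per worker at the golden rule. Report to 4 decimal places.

(a) k_gold ≈ 92.0075; (b) y_gold ≈ 14.1741

The effective depreciation rate is n + δ = 0.007 + 0.05 = 0.057.
At the golden rule the marginal product of capital equals n+δ: 0.37·2.66·k^(0.37−1) = 0.057. Solving, k_gold = (0.37·2.66/0.057)^(1/0.63) ≈ 92.0075.
y_gold = 2.66·92.0075^0.37 ≈ 14.1741.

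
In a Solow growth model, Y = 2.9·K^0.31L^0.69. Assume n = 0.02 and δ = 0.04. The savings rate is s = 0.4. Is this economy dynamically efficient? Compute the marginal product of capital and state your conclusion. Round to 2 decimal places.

dynamically inefficient; MPK ≈ 0.05

The effective depreciation rate is n + δ = 0.02 + 0.04 = 0.06.
Steady-state k*: s·A·k^0.31 = 0.06·k gives k* = (0.4·2.9/0.06)^(1/0.69) ≈ 73.1497.
MPK = 0.31·2.9·73.1497^(-0.69) ≈ 0.0465.
MPK < n+δ = 0.06, so the economy is dynamically inefficient (over-saving).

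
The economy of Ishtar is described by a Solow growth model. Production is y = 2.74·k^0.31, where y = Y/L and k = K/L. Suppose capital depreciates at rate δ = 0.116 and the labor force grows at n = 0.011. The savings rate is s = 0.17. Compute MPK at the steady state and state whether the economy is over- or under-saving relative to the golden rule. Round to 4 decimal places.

under-saving; MPK ≈ 0.2316

The effective depreciation rate is n + δ = 0.011 + 0.116 = 0.127.
Steady-state k*: s·A·k^0.31 = 0.127·k gives k* = (0.17·2.74/0.127)^(1/0.69) ≈ 6.5760.
MPK = 0.31·2.74·6.5760^(-0.69) ≈ 0.2316.
MPK > n+δ = 0.127, so the economy is dynamically efficient (under-saving).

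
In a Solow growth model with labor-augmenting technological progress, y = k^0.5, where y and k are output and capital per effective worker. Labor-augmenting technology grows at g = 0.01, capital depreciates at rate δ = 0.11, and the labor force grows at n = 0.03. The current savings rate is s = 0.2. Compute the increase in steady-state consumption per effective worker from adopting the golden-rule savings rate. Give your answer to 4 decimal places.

Δc ≈ 0.6000

n + g + δ = 0.03 + 0.01 + 0.11 = 0.15.
Current steady state (s = 0.2): k* = (0.2/0.15)^(1/0.5) ≈ 1.7778, y* = 1.7778^0.5 ≈ 1.3333, c* = (1−0.2)·1.3333 ≈ 1.0667.
Setting f'(k) = n+g+δ gives 0.5·k^(0.5−1) = 0.15, hence k_gold = (0.5/0.15)^(1/0.5) ≈ 11.1111.
y_gold = 11.1111^0.5 ≈ 3.3333, c_gold = y_gold − 0.15·k_gold ≈ 1.6667.
Gain: Δc = 1.6667 − 1.0667 ≈ 0.6000.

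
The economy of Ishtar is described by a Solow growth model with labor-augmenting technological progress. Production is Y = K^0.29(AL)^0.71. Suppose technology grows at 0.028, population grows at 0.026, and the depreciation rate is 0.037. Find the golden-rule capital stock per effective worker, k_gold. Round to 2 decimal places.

n + g + δ = 0.026 + 0.028 + 0.037 = 0.091.
Maximizing c = f(k) − (n+g+δ)·k gives f'(k) = n+g+δ, i.e. 0.29·k^(0.29−1) = 0.091, so k_gold = (0.29/0.091)^(1/0.71) ≈ 5.1163.

k_gold ≈ 5.12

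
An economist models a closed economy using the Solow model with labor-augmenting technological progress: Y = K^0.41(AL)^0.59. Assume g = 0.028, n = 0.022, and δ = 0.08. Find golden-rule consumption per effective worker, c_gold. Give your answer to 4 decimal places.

n + g + δ = 0.022 + 0.028 + 0.08 = 0.13.
At the golden rule the marginal product of capital equals n+g+δ: 0.41·k^(0.41−1) = 0.13. Solving, k_gold = (0.41/0.13)^(1/0.59) ≈ 7.0064.
y_gold = 7.0064^0.41 ≈ 2.2215.
c_gold = y_gold − (n+g+δ)·k_gold = 2.2215 − 0.13·7.0064 ≈ 1.3107.

c_gold ≈ 1.3107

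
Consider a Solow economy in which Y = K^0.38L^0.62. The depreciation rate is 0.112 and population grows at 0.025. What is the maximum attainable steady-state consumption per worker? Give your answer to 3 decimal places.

Capital per worker breaks even when investment replaces (n + δ)·k; here n + δ = 0.137.
Setting f'(k) = n+δ gives 0.38·k^(0.38−1) = 0.137, hence k_gold = (0.38/0.137)^(1/0.62) ≈ 5.1834.
y_gold = 5.1834^0.38 ≈ 1.8688.
c_gold = y_gold − (n+δ)·k_gold = 1.8688 − 0.137·5.1834 ≈ 1.1586.

c_gold ≈ 1.159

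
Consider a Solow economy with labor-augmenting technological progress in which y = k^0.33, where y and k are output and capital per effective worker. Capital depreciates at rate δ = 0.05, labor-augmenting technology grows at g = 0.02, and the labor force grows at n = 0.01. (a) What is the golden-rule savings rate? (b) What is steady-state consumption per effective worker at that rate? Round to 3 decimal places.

The effective depreciation rate is n + g + δ = 0.01 + 0.02 + 0.05 = 0.08.
For Cobb-Douglas, s_gold equals capital's share: s_gold = 0.33.
At the golden rule the marginal product of capital equals n+g+δ: 0.33·k^(0.33−1) = 0.08. Solving, k_gold = (0.33/0.08)^(1/0.67) ≈ 8.2898.
y_gold = 8.2898^0.33 ≈ 2.0096; c_gold = (1−0.33)·y_gold ≈ 1.3465.

(a) s_gold = 0.330; (b) c_gold ≈ 1.346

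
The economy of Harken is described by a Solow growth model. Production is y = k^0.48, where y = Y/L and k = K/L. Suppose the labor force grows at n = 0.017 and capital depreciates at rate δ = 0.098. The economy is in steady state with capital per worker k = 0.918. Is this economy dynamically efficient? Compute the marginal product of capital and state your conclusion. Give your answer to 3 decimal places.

Break-even investment rate: n + δ = 0.017 + 0.098 = 0.115.
MPK = 0.48·k^(0.48−1) = 0.48·0.918^(-0.52) ≈ 0.5018.
MPK > 0.115, so the economy is dynamically efficient (under-saving).

dynamically efficient; MPK ≈ 0.502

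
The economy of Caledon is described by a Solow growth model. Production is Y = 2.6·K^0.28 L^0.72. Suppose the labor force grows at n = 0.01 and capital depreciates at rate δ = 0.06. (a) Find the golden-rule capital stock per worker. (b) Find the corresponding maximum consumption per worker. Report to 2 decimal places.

(a) k_gold ≈ 25.86; (b) c_gold ≈ 4.65

Break-even investment rate: n + δ = 0.01 + 0.06 = 0.07.
Golden rule sets MPK = n+δ: 0.28·2.6·k^(0.28−1) = 0.07, so k_gold = (0.28·2.6/0.07)^(1/0.72) ≈ 25.8551.
y_gold = 2.6·25.8551^0.28 ≈ 6.4638; c_gold = y_gold − 0.07·k_gold ≈ 4.6539.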